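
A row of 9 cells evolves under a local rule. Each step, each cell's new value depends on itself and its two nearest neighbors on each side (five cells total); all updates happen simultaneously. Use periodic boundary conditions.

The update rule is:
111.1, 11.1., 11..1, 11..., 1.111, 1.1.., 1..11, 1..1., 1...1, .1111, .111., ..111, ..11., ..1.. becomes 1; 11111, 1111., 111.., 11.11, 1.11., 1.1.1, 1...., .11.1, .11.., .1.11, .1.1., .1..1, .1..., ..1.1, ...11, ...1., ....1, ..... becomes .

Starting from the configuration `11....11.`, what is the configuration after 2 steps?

..1.1.1..

..1...1..
..1.1.1..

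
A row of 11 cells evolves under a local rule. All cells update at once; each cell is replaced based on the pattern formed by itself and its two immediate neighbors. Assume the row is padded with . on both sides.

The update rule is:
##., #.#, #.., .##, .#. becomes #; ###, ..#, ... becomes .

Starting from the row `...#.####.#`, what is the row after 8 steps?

...#####..#

...###..###
...#.##.#.#
...########
...#......#
...##.....#
...###....#
...#.##...#
...#####..#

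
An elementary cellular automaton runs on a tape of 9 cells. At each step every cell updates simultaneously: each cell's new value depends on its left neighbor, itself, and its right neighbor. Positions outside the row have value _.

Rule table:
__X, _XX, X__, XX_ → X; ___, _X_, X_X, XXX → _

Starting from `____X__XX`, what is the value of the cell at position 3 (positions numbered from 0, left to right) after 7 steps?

___X_XXXX
__X__X__X
_X_XX_XX_
X__XX_XXX
_XXXX_X_X
XX__X____
XXXX_X___
position 3 holds X

X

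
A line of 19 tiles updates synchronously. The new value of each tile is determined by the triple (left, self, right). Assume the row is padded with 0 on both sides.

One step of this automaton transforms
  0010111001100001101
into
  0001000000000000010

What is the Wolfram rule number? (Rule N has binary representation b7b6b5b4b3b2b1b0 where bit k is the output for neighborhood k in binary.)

position 5: 111 → 0  (bit 7 = 0)
position 6: 110 → 0  (bit 6 = 0)
position 3: 101 → 1  (bit 5 = 1)
position 7: 100 → 0  (bit 4 = 0)
position 4: 011 → 0  (bit 3 = 0)
position 2: 010 → 0  (bit 2 = 0)
position 1: 001 → 0  (bit 1 = 0)
position 0: 000 → 0  (bit 0 = 0)
bits b7..b0 = 00100000 = 32

32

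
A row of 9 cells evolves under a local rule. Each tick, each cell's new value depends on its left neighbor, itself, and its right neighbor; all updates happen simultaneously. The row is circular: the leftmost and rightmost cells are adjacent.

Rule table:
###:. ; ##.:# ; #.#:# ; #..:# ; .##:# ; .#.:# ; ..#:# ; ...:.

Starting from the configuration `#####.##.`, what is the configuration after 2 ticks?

#...#####
##.##....

##.##....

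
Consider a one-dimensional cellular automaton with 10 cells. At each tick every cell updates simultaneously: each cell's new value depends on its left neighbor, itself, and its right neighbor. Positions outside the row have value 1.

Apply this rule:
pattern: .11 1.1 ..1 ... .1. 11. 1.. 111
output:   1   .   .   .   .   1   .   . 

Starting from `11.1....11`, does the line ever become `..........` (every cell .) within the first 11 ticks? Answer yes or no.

tick 1: .1......1.
tick 2: ..........
all cells are . at tick 2

yes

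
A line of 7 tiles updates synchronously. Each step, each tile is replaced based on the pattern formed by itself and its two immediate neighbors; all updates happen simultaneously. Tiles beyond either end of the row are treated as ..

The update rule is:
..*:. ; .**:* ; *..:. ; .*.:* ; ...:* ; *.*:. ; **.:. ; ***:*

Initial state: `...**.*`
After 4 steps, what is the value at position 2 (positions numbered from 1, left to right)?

**.*..*
*..*..*
*..*..*  (fixed point — unchanged through step 4)
position 2 holds .

.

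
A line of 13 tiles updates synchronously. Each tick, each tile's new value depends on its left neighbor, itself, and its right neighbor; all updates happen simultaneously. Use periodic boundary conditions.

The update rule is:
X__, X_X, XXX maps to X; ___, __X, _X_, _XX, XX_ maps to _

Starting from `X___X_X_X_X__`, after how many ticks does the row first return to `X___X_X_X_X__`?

tick 1: _X___X_X_X_X_
tick 2: __X___X_X_X_X
tick 3: X__X___X_X_X_
tick 4: _X__X___X_X_X
tick 5: X_X__X___X_X_
tick 6: _X_X__X___X_X
tick 7: X_X_X__X___X_
tick 8: _X_X_X__X___X
tick 9: X_X_X_X__X___
tick 10: _X_X_X_X__X__
tick 11: __X_X_X_X__X_
tick 12: ___X_X_X_X__X
tick 13: X___X_X_X_X__

13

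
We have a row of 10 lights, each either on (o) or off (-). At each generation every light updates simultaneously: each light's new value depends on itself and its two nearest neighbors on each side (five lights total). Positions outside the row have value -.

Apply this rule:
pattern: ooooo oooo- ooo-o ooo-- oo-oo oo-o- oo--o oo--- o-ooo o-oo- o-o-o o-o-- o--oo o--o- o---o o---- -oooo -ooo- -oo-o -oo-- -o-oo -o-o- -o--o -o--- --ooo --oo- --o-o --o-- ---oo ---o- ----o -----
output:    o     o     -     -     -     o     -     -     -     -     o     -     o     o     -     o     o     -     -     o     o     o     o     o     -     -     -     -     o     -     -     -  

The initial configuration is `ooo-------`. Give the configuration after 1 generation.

----o-----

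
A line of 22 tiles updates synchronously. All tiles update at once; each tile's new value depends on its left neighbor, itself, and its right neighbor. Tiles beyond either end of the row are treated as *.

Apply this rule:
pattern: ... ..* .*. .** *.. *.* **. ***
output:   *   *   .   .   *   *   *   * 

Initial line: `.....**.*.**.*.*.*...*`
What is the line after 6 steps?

**********.**.*.**.*.*

step 1: *****.**.*.**.*.*.***.
step 2: ******.**.*.**.*.*.***
step 3: *******.**.*.**.*.*.**
step 4: ********.**.*.**.*.*.*
step 5: *********.**.*.**.*.*.
step 6: **********.**.*.**.*.*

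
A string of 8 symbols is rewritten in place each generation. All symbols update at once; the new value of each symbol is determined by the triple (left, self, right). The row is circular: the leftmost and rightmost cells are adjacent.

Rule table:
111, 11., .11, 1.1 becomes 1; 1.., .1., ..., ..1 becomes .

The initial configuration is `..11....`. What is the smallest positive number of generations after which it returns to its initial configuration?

1

..11....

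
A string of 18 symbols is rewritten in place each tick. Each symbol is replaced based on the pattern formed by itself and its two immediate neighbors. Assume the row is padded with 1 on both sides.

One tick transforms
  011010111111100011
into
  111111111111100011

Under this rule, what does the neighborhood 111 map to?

1

At position 7 the neighborhood is 111; the next row has 1 there.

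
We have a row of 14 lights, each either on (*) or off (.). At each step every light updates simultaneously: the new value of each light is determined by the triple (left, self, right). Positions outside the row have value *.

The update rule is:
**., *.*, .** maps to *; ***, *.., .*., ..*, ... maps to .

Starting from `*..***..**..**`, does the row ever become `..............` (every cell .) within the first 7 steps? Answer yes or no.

no

*..*.*..**..*.
*...*...**...*
*.......**...*
*.......**...*  (fixed point — unchanged through step 7)
step 7 is *.......**...*, still not uniform .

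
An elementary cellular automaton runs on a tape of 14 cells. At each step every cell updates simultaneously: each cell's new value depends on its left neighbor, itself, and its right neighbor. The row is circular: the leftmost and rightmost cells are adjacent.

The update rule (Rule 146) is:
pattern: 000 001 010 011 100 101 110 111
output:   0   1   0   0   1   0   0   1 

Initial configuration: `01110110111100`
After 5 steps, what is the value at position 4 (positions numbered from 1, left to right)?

step 1: 10100000011010
step 2: 00010000100000
step 3: 00101001010000
step 4: 01000110001000
step 5: 10101001010100
position 4 holds 0

0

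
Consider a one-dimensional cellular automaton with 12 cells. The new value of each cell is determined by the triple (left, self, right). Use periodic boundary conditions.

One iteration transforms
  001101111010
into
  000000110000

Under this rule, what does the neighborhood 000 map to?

At position 0 the neighborhood is 000; the next row has 0 there.

0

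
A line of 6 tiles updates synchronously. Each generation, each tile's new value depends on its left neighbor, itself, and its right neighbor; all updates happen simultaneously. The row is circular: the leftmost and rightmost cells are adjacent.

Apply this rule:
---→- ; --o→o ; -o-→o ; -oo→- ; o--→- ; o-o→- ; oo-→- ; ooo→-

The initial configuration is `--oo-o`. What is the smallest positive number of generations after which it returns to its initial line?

6

generation 1: -o---o
generation 2: -o--oo
generation 3: -o-o--
generation 4: oo-o--
generation 5: ---o-o
generation 6: --oo-o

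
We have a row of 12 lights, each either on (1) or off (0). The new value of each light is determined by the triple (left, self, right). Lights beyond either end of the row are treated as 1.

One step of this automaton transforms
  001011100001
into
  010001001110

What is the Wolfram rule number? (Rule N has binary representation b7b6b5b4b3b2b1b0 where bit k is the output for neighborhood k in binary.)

position 5: 111 → 1  (bit 7 = 1)
position 6: 110 → 0  (bit 6 = 0)
position 3: 101 → 0  (bit 5 = 0)
position 0: 100 → 0  (bit 4 = 0)
position 4: 011 → 0  (bit 3 = 0)
position 2: 010 → 0  (bit 2 = 0)
position 1: 001 → 1  (bit 1 = 1)
position 8: 000 → 1  (bit 0 = 1)
bits b7..b0 = 10000011 = 131

131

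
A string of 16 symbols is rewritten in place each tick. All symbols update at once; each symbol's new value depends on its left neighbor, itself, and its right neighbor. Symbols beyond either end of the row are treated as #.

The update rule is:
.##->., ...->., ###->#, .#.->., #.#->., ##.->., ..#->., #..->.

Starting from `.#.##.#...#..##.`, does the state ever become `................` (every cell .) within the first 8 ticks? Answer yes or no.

tick 1: ................
all cells are . at tick 1

yes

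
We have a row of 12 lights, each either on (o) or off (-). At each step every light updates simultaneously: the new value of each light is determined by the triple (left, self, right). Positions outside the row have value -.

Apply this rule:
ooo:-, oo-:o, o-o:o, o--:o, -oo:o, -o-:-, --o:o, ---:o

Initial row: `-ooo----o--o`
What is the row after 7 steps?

o--ooooo---o

oo-ooooo-oo-
oooo---ooooo
o--ooooo---o
-ooo---oooo-
oo-ooooo--oo
oooo---ooooo  (repeats step 2; period 4)
step 7: o--ooooo---o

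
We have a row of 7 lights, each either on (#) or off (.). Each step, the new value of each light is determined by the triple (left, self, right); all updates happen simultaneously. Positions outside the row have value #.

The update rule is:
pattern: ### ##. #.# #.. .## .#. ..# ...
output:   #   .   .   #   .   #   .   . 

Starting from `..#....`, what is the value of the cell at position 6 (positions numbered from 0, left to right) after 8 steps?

.

step 1: #.##...
step 2: ....#..
step 3: #...##.
step 4: .#.....
step 5: .##....
step 6: ...#...
step 7: #..##..
step 8: .#...#.
position 6 holds .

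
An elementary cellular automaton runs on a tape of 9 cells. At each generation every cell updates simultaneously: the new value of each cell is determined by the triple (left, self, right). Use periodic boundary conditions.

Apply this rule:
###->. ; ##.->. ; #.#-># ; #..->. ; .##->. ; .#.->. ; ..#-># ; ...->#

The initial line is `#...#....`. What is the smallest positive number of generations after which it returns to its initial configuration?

generation 1: ..##..###
generation 2: .#...#...
generation 3: #..##..##
generation 4: ..#...#..
generation 5: ##..##..#
generation 6: ...#...#.
generation 7: ###..##..
generation 8: ....#...#
generation 9: .###..##.
generation 10: #....#...
generation 11: ..###..##
generation 12: .#....#..
generation 13: #..###..#
generation 14: ..#....#.
generation 15: ##..###..
generation 16: ...#....#
generation 17: .##..###.
generation 18: #...#....

18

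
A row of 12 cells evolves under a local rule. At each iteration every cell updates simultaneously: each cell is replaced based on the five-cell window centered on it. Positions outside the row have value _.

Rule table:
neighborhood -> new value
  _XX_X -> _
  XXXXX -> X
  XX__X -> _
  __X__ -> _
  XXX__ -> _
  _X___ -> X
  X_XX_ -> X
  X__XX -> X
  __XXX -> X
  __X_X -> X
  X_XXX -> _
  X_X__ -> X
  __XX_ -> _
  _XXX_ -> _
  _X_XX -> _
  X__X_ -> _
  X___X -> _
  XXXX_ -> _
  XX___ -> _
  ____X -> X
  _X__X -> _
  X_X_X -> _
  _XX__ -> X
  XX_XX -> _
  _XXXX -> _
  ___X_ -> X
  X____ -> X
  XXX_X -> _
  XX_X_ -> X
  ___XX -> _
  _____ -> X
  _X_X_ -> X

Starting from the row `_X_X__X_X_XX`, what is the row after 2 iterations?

X____X_X_X_X

XXXX__XX__XX
X____X_X_X_X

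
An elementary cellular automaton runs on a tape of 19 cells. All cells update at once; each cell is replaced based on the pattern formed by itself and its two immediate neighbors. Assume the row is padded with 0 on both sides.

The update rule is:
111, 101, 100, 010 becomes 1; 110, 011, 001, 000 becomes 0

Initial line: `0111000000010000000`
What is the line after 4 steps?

0000011100000001000

0010100000011000000
0011110000000100000
0001101000000110000
0000011100000001000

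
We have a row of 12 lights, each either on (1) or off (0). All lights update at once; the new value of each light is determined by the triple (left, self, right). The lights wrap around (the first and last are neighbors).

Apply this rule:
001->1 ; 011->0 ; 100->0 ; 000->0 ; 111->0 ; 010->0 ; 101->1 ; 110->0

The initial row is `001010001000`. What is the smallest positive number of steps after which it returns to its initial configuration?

12

010100010000
101000100000
010001000001
100010000010
000100000101
001000001010
010000010100
100000101000
000001010001
000010100010
000101000100
001010001000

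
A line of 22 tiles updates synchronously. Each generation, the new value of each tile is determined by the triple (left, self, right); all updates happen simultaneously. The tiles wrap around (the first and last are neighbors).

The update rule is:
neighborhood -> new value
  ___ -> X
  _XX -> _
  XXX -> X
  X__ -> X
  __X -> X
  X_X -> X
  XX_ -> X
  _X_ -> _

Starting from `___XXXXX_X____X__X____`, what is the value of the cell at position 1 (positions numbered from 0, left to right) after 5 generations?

XXX_XXXXX_XXXX_XX_XXXX
XXXX_XXXXX_XXXX_XX_XXX
XXXXX_XXXXX_XXXX_XX_XX
XXXXXX_XXXXX_XXXX_XX_X
XXXXXXX_XXXXX_XXXX_XX_
position 1 holds X

X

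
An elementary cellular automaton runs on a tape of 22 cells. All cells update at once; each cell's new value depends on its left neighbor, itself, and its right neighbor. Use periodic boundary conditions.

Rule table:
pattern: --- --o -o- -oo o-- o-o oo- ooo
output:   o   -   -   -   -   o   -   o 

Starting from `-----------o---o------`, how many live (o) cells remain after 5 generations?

oooooooooo---o---ooooo
ooooooooo--o---o--oooo
oooooooo-----o-----ooo
ooooooo--ooo---ooo--oo
oooooo----o--o--o----o
count of o: 10

10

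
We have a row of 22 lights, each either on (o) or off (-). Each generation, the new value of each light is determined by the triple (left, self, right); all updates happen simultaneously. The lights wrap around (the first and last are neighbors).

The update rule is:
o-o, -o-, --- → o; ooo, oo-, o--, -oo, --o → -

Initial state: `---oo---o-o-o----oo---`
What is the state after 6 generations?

--o-----o---ooo-o-o---

oo----o-ooooo-oo----oo
---oo-oo-----o---oo---
oo---o---ooo-o-o----oo
---o-o-o----oooo-oo---
oo-ooooo-oo-----o---oo
--o-----o---ooo-o-o---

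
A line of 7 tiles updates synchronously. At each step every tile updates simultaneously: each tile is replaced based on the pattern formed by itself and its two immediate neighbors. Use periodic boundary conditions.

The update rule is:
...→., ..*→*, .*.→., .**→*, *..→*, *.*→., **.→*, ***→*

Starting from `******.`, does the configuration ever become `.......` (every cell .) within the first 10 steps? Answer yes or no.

no

step 1: ******.  (fixed point — unchanged through step 10)
step 10 is ******., still not uniform .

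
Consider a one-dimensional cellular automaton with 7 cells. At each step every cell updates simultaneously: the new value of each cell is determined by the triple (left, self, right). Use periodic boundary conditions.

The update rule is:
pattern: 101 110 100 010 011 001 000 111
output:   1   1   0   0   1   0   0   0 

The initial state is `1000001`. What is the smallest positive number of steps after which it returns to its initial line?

1000001

1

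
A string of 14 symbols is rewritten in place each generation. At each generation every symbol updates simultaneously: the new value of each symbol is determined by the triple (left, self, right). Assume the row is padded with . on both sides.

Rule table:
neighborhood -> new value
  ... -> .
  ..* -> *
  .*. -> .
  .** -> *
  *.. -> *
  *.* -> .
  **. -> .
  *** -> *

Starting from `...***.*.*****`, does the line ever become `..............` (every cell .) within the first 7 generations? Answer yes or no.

no

generation 1: ..***....****.
generation 2: .***.*..****.*
generation 3: ***...*****...
generation 4: **.*.*****.*..
generation 5: *....****...*.
generation 6: .*..****.*.*.*
generation 7: *.*****.......
generation 7 is *.*****......., still not uniform .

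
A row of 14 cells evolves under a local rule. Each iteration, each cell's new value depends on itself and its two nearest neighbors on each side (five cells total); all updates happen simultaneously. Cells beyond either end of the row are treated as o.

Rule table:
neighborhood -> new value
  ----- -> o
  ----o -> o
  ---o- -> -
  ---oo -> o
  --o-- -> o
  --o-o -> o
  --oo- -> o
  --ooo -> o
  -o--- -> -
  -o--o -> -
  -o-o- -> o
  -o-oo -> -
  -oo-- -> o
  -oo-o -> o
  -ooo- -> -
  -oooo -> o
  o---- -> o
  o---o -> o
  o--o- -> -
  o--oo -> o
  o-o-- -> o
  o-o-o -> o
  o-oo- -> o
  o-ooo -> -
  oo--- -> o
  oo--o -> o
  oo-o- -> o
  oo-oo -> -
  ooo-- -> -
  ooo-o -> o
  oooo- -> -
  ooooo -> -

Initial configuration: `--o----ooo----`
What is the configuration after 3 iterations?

o-o-oooo--oooo
ooo--o--oooo--
---o-o-ooo--oo

---o-o-ooo--oo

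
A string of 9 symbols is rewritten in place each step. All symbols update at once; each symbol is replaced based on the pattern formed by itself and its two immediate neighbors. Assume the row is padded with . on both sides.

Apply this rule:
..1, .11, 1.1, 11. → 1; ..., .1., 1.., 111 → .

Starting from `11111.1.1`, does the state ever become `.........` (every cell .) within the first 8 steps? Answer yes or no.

1...11.1.
...1111..
..11..1..
.111.1...
11.11....
11111....
1...1....
...1.....
step 8 is ...1....., still not uniform .

no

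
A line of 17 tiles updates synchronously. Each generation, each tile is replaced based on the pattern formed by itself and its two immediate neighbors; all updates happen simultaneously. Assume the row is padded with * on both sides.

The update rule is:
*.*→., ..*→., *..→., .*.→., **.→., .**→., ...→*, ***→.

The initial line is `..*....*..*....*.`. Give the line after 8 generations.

.**....****....*.

....**......**...
.**....****....*.
....**......**...  (repeats generation 1; period 2)
generation 8: .**....****....*.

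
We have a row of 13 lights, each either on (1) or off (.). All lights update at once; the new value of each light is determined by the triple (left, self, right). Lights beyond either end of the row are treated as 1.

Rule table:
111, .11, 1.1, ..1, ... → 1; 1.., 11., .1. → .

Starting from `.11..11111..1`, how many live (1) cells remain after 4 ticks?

10

tick 1: 11..11111..11
tick 2: 1..11111..111
tick 3: ..11111..1111
tick 4: .11111..11111
count of 1: 10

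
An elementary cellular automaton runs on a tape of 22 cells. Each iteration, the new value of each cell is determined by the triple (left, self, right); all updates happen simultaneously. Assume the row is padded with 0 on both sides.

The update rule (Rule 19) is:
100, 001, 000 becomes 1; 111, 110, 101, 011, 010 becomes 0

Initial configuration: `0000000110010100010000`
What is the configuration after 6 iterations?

1111111001100011101111
0000000110011100000000
1111111001100011111111
0000000110011100000000  (repeats iteration 2; period 2)
iteration 6: 0000000110011100000000

0000000110011100000000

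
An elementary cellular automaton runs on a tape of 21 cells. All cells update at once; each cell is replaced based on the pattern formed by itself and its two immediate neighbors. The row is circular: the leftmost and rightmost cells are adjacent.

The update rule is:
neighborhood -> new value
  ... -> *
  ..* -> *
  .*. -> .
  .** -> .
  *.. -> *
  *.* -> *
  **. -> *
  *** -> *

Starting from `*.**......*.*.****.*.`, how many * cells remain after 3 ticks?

tick 1: .*.*******.*.*.****.*
tick 2: *.*.*******.*.*.****.
tick 3: .*.*.*******.*.*.****
count of *: 15

15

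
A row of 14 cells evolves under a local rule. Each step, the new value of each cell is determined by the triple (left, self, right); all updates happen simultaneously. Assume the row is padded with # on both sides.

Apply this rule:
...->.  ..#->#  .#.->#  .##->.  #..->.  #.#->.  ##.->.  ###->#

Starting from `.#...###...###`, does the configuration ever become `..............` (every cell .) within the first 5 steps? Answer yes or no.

no

.#..#.#...#.##
.#.##.#..##..#
.#....#.#...#.
.#...##.#..##.
.#..#...#.#...
step 5 is .#..#...#.#..., still not uniform .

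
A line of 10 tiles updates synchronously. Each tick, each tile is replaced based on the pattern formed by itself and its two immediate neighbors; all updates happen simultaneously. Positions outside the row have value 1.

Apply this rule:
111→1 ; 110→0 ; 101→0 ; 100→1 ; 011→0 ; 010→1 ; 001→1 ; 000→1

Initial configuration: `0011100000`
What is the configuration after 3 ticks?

1101011111
1001001111
0111110111

0111110111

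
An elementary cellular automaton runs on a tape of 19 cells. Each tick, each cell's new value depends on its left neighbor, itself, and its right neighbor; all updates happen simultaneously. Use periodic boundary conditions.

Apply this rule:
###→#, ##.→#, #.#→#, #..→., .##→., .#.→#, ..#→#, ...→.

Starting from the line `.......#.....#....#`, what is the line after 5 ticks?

..###.#####.####.##

......##....##...##
.....#.#...#.#..#.#
....####..####.####
...#.###.#.####.###
..###.#####.####.##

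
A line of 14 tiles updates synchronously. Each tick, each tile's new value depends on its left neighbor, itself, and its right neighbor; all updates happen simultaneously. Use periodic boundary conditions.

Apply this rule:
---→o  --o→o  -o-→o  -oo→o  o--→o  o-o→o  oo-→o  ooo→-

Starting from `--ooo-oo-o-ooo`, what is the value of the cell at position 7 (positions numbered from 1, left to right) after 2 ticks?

-

ooo-oooooooo-o
--ooo------ooo
position 7 holds -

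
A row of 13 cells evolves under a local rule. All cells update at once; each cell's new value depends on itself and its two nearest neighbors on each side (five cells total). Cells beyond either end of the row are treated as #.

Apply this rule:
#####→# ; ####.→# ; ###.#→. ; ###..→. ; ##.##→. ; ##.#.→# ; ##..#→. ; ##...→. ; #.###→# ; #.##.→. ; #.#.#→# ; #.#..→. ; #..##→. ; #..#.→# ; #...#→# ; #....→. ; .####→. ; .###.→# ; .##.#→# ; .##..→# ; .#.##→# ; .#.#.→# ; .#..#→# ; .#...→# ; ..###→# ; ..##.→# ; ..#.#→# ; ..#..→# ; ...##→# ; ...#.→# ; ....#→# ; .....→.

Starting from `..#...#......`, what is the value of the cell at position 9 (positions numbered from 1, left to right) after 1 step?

.#######...##
position 9 holds .

.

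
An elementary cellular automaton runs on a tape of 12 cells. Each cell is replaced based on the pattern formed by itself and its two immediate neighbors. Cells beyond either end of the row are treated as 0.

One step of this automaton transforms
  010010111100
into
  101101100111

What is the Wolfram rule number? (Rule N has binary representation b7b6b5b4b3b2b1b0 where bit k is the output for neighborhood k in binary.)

position 7: 111 → 0  (bit 7 = 0)
position 9: 110 → 1  (bit 6 = 1)
position 5: 101 → 1  (bit 5 = 1)
position 2: 100 → 1  (bit 4 = 1)
position 6: 011 → 1  (bit 3 = 1)
position 1: 010 → 0  (bit 2 = 0)
position 0: 001 → 1  (bit 1 = 1)
position 11: 000 → 1  (bit 0 = 1)
bits b7..b0 = 01111011 = 123

123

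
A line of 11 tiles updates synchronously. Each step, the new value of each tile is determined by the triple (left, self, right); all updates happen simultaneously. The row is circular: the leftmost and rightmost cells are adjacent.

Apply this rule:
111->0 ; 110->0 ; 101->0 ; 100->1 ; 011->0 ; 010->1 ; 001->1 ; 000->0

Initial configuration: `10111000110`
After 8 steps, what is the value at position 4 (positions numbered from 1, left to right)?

0

10000101000
11001101101
00110000000
01001000000
11111100000
00000010001
10000111011
01001000000
position 4 holds 0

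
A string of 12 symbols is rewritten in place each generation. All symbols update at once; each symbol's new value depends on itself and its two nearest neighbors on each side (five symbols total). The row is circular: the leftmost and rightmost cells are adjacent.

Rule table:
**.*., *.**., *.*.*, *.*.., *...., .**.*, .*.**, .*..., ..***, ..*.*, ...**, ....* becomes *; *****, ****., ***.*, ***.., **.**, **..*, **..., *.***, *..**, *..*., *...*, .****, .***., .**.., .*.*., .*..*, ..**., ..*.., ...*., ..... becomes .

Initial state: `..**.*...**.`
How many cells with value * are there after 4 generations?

.*.****.*...
.**....*****
.*..****....
....*....*.*
count of *: 3

3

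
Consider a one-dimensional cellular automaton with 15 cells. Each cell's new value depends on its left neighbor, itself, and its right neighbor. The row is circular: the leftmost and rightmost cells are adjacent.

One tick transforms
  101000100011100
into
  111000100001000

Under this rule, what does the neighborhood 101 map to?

At position 1 the neighborhood is 101; the next row has 1 there.

1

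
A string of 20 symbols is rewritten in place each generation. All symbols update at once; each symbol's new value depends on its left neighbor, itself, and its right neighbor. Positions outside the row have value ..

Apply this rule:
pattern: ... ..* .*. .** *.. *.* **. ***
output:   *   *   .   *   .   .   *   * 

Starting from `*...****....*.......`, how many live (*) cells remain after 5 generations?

..******.***..******
********.***.*******
********.***.*******  (fixed point — unchanged through generation 5)
count of *: 18

18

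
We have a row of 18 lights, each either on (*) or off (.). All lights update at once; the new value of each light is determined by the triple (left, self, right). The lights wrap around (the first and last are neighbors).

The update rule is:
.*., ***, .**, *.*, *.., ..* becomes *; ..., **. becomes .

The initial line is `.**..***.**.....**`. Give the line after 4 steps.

step 1: **.****.**.*...**.
step 2: *.****.**.***.**.*
step 3: .****.**.***.**.**
step 4: ****.**.***.**.**.

****.**.***.**.**.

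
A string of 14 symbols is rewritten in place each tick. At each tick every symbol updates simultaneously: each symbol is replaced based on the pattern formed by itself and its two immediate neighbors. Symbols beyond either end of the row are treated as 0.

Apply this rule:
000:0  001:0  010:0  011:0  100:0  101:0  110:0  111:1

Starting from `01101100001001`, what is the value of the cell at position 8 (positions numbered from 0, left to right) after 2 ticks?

0

00000000000000
00000000000000
position 8 holds 0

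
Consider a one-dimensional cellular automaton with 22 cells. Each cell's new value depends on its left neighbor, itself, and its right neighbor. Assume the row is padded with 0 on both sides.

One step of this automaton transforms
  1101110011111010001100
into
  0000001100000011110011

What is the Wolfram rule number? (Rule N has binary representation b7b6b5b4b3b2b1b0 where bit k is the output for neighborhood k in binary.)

position 4: 111 → 0  (bit 7 = 0)
position 1: 110 → 0  (bit 6 = 0)
position 2: 101 → 0  (bit 5 = 0)
position 6: 100 → 1  (bit 4 = 1)
position 0: 011 → 0  (bit 3 = 0)
position 14: 010 → 1  (bit 2 = 1)
position 7: 001 → 1  (bit 1 = 1)
position 16: 000 → 1  (bit 0 = 1)
bits b7..b0 = 00010111 = 23

23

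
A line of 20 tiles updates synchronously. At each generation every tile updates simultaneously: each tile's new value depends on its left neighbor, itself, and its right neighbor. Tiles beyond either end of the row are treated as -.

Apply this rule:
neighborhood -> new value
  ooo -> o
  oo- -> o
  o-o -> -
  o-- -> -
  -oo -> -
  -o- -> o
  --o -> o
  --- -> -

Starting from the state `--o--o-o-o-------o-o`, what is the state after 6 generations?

o-o--o-o-o-o-o-o-o-o

-oo-oo-o-o------oo-o
o-o--o-o-o-----o-o-o
o-o-oo-o-o----oo-o-o
o-o--o-o-o---o-o-o-o
o-o-oo-o-o--oo-o-o-o
o-o--o-o-o-o-o-o-o-o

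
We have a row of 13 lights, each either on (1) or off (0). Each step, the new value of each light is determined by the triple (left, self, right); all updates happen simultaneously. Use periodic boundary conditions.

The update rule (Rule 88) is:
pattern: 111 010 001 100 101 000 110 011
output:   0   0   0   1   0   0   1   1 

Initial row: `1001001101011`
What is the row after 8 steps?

1100001110001

step 1: 1100101100010
step 2: 1110001110000
step 3: 1011001011000
step 4: 0011100011100
step 5: 0010110010110
step 6: 0000111000111
step 7: 1000101100101
step 8: 1100001110001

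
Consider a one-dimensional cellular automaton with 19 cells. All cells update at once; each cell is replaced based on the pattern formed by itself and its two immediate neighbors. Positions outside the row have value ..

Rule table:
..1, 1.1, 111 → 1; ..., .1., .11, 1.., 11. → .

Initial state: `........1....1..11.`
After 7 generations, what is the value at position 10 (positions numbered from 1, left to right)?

.......1....1..1...
......1....1..1....
.....1....1..1.....
....1....1..1......
...1....1..1.......
..1....1..1........
.1....1..1.........
position 10 holds 1

1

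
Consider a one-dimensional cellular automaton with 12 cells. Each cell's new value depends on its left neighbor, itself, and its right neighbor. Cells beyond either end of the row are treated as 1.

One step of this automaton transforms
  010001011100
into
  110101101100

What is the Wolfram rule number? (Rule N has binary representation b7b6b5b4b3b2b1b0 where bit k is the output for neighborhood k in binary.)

position 8: 111 → 1  (bit 7 = 1)
position 9: 110 → 1  (bit 6 = 1)
position 0: 101 → 1  (bit 5 = 1)
position 2: 100 → 0  (bit 4 = 0)
position 7: 011 → 0  (bit 3 = 0)
position 1: 010 → 1  (bit 2 = 1)
position 4: 001 → 0  (bit 1 = 0)
position 3: 000 → 1  (bit 0 = 1)
bits b7..b0 = 11100101 = 229

229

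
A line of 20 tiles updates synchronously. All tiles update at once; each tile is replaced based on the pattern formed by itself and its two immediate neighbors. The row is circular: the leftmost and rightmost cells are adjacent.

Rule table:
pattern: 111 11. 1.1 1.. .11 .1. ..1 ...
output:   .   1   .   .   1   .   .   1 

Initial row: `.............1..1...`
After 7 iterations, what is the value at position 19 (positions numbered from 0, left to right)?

.

111111111111......11
...........1.1111.1.
1111111111...1..1...
1........1.1......1.
..111111.....1111...
1.1....1.111.1..1.11
1...11...1.1......1.
position 19 holds .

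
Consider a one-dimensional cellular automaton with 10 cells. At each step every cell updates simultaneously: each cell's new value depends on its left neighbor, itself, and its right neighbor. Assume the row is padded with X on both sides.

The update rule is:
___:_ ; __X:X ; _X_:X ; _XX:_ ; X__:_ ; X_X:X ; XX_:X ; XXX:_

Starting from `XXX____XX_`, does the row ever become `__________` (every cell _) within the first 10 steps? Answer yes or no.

step 1: __X___X_XX
step 2: _XX__XXX__
step 3: X_X_X__X_X
step 4: XXXXX_XXX_
step 5: ____XX__XX
step 6: ___X_X_X__
step 7: __XXXXXX_X
step 8: _X_____XX_
step 9: XX____X_XX
step 10: _X___XXX__
step 10 is _X___XXX__, still not uniform _

no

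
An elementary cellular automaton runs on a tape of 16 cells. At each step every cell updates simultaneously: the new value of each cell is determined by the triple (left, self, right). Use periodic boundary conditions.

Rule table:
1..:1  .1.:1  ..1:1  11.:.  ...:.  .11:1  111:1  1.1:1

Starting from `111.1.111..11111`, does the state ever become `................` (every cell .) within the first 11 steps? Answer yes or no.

no

11.11111.1111111
1.11111.11111111
.11111.111111111
11111.111111111.
1111.111111111.1
111.111111111.11
11.111111111.111
1.111111111.1111
.111111111.11111
111111111.11111.
11111111.11111.1
step 11 is 11111111.11111.1, still not uniform .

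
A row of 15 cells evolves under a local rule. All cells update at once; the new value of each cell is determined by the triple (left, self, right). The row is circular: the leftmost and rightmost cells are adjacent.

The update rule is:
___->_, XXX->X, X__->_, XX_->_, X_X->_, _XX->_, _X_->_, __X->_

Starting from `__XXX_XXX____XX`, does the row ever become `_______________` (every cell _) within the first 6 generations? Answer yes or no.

generation 1: ___X___X_______
generation 2: _______________
all cells are _ at generation 2

yes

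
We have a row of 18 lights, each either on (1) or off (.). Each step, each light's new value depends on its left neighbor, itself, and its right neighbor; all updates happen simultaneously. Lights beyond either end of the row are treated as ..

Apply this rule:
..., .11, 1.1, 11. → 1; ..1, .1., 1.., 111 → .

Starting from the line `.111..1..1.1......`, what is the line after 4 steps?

..11.....111.1...1

.1.1......1..11111
..1..1111....1...1
1....1..1.11...1..
..11.....111.1...1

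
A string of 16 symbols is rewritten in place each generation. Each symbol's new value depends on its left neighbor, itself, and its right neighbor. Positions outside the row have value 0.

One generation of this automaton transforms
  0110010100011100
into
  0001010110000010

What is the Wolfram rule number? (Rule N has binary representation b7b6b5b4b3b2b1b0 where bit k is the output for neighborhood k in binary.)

20

position 12: 111 → 0  (bit 7 = 0)
position 2: 110 → 0  (bit 6 = 0)
position 6: 101 → 0  (bit 5 = 0)
position 3: 100 → 1  (bit 4 = 1)
position 1: 011 → 0  (bit 3 = 0)
position 5: 010 → 1  (bit 2 = 1)
position 0: 001 → 0  (bit 1 = 0)
position 9: 000 → 0  (bit 0 = 0)
bits b7..b0 = 00010100 = 20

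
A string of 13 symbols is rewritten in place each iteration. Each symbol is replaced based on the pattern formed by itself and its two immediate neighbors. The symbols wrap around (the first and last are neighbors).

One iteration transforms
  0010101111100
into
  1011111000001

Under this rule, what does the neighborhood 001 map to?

At position 1 the neighborhood is 001; the next row has 0 there.

0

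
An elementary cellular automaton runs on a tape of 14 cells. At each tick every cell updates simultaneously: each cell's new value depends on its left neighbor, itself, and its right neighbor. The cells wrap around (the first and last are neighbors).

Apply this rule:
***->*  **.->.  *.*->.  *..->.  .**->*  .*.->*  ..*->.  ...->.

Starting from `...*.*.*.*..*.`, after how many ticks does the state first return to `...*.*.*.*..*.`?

tick 1: ...*.*.*.*..*.

1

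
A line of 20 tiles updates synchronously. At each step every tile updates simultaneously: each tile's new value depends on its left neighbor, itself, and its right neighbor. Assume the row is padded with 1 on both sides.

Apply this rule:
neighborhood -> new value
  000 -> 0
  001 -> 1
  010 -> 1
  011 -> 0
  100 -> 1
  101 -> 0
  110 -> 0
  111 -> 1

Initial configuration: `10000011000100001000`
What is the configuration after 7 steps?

step 1: 01000100101110011101
step 2: 01101111100101101000
step 3: 00000111011100001101
step 4: 10001010001010010000
step 5: 01011011011011111001
step 6: 01000000000001110110
step 7: 01100000000010100000

01100000000010100000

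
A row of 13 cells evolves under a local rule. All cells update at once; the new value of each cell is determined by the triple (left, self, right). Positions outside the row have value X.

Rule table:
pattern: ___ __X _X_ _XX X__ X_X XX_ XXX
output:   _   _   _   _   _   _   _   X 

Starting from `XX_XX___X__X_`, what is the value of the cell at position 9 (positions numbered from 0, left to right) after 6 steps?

X____________
_____________
_____________  (fixed point — unchanged through step 6)
position 9 holds _

_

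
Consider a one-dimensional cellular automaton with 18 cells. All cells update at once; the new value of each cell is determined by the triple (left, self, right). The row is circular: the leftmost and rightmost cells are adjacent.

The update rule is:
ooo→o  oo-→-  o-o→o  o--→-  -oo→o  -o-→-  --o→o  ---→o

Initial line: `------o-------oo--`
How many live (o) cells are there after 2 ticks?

14

oooooo--ooooooo--o
ooooo--ooooooo--oo
count of o: 14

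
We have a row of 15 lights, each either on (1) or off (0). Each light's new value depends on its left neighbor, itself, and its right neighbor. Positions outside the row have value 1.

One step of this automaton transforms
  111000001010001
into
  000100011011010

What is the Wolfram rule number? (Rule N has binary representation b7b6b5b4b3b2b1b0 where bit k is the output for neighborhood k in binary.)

position 0: 111 → 0  (bit 7 = 0)
position 2: 110 → 0  (bit 6 = 0)
position 9: 101 → 0  (bit 5 = 0)
position 3: 100 → 1  (bit 4 = 1)
position 14: 011 → 0  (bit 3 = 0)
position 8: 010 → 1  (bit 2 = 1)
position 7: 001 → 1  (bit 1 = 1)
position 4: 000 → 0  (bit 0 = 0)
bits b7..b0 = 00010110 = 22

22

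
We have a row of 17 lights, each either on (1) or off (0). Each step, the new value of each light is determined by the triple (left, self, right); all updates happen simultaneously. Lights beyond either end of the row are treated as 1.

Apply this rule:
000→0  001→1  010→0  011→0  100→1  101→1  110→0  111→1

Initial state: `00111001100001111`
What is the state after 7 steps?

01010110010010101

11010110010010111
10101001101101011
01010110010010101
10101001101101010
01010110010010101  (repeats step 3; period 2)
step 7: 01010110010010101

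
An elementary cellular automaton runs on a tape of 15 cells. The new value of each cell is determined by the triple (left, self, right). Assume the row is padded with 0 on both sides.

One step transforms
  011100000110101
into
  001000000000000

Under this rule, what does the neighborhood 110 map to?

0

At position 3 the neighborhood is 110; the next row has 0 there.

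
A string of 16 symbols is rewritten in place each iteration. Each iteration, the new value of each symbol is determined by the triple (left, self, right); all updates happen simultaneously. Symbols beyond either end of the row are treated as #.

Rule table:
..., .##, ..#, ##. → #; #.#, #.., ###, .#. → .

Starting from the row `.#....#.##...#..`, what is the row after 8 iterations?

iteration 1: ...###..##.##..#
iteration 2: .###.#.###.##.##
iteration 3: .#.#...#.#.##.#.
iteration 4: .....##....##...
iteration 5: .######.#####.##
iteration 6: .#....#.#...#.#.
iteration 7: ...###....##....
iteration 8: .###.#.#####.###

.###.#.#####.###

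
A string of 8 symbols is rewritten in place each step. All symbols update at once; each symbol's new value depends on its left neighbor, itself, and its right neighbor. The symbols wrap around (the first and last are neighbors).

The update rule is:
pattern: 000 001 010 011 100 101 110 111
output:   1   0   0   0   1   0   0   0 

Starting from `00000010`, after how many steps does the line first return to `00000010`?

11111001
00000100
11110011
00001000
11100111
00010000
11001111
00100000
10011111
01000000
00111111
10000000
01111110
00000001
11111100
00000010

16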